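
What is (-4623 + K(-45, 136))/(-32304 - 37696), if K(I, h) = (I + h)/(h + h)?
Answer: 251473/3808000 ≈ 0.066038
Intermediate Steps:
K(I, h) = (I + h)/(2*h) (K(I, h) = (I + h)/((2*h)) = (I + h)*(1/(2*h)) = (I + h)/(2*h))
(-4623 + K(-45, 136))/(-32304 - 37696) = (-4623 + (½)*(-45 + 136)/136)/(-32304 - 37696) = (-4623 + (½)*(1/136)*91)/(-70000) = (-4623 + 91/272)*(-1/70000) = -1257365/272*(-1/70000) = 251473/3808000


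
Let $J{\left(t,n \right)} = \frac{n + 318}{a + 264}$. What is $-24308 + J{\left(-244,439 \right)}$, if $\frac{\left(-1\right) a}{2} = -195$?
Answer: $- \frac{15896675}{654} \approx -24307.0$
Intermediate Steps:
$a = 390$ ($a = \left(-2\right) \left(-195\right) = 390$)
$J{\left(t,n \right)} = \frac{53}{109} + \frac{n}{654}$ ($J{\left(t,n \right)} = \frac{n + 318}{390 + 264} = \frac{318 + n}{654} = \left(318 + n\right) \frac{1}{654} = \frac{53}{109} + \frac{n}{654}$)
$-24308 + J{\left(-244,439 \right)} = -24308 + \left(\frac{53}{109} + \frac{1}{654} \cdot 439\right) = -24308 + \left(\frac{53}{109} + \frac{439}{654}\right) = -24308 + \frac{757}{654} = - \frac{15896675}{654}$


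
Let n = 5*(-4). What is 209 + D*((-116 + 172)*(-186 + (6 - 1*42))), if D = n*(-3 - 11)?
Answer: -3480751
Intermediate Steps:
n = -20
D = 280 (D = -20*(-3 - 11) = -20*(-14) = 280)
209 + D*((-116 + 172)*(-186 + (6 - 1*42))) = 209 + 280*((-116 + 172)*(-186 + (6 - 1*42))) = 209 + 280*(56*(-186 + (6 - 42))) = 209 + 280*(56*(-186 - 36)) = 209 + 280*(56*(-222)) = 209 + 280*(-12432) = 209 - 3480960 = -3480751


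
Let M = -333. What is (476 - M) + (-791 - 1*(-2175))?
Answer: 2193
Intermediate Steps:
(476 - M) + (-791 - 1*(-2175)) = (476 - 1*(-333)) + (-791 - 1*(-2175)) = (476 + 333) + (-791 + 2175) = 809 + 1384 = 2193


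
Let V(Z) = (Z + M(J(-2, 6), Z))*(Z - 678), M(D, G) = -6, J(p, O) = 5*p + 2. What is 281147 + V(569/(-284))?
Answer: 23115156465/80656 ≈ 2.8659e+5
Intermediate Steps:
J(p, O) = 2 + 5*p
V(Z) = (-678 + Z)*(-6 + Z) (V(Z) = (Z - 6)*(Z - 678) = (-6 + Z)*(-678 + Z) = (-678 + Z)*(-6 + Z))
281147 + V(569/(-284)) = 281147 + (4068 + (569/(-284))² - 389196/(-284)) = 281147 + (4068 + (569*(-1/284))² - 389196*(-1)/284) = 281147 + (4068 + (-569/284)² - 684*(-569/284)) = 281147 + (4068 + 323761/80656 + 97299/71) = 281147 + 438964033/80656 = 23115156465/80656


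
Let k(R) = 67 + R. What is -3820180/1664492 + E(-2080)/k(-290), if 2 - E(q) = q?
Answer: -1079343121/92795429 ≈ -11.631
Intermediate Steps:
E(q) = 2 - q
-3820180/1664492 + E(-2080)/k(-290) = -3820180/1664492 + (2 - 1*(-2080))/(67 - 290) = -3820180*1/1664492 + (2 + 2080)/(-223) = -955045/416123 + 2082*(-1/223) = -955045/416123 - 2082/223 = -1079343121/92795429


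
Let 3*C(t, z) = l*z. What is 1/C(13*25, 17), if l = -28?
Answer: -3/476 ≈ -0.0063025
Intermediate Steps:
C(t, z) = -28*z/3 (C(t, z) = (-28*z)/3 = -28*z/3)
1/C(13*25, 17) = 1/(-28/3*17) = 1/(-476/3) = -3/476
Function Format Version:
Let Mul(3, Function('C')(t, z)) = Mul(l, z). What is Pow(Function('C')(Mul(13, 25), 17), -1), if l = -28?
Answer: Rational(-3, 476) ≈ -0.0063025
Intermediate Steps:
Function('C')(t, z) = Mul(Rational(-28, 3), z) (Function('C')(t, z) = Mul(Rational(1, 3), Mul(-28, z)) = Mul(Rational(-28, 3), z))
Pow(Function('C')(Mul(13, 25), 17), -1) = Pow(Mul(Rational(-28, 3), 17), -1) = Pow(Rational(-476, 3), -1) = Rational(-3, 476)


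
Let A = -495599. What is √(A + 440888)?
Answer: 3*I*√6079 ≈ 233.9*I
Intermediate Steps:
√(A + 440888) = √(-495599 + 440888) = √(-54711) = 3*I*√6079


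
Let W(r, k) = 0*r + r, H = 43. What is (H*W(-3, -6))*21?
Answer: -2709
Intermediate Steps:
W(r, k) = r (W(r, k) = 0 + r = r)
(H*W(-3, -6))*21 = (43*(-3))*21 = -129*21 = -2709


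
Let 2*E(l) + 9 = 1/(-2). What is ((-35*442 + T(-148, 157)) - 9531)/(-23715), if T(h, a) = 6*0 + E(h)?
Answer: 33341/31620 ≈ 1.0544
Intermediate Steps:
E(l) = -19/4 (E(l) = -9/2 + (½)/(-2) = -9/2 + (½)*(-½) = -9/2 - ¼ = -19/4)
T(h, a) = -19/4 (T(h, a) = 6*0 - 19/4 = 0 - 19/4 = -19/4)
((-35*442 + T(-148, 157)) - 9531)/(-23715) = ((-35*442 - 19/4) - 9531)/(-23715) = ((-15470 - 19/4) - 9531)*(-1/23715) = (-61899/4 - 9531)*(-1/23715) = -100023/4*(-1/23715) = 33341/31620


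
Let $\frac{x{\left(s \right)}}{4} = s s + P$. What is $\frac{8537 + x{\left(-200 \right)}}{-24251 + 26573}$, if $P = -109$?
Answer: $\frac{168101}{2322} \approx 72.395$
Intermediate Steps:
$x{\left(s \right)} = -436 + 4 s^{2}$ ($x{\left(s \right)} = 4 \left(s s - 109\right) = 4 \left(s^{2} - 109\right) = 4 \left(-109 + s^{2}\right) = -436 + 4 s^{2}$)
$\frac{8537 + x{\left(-200 \right)}}{-24251 + 26573} = \frac{8537 - \left(436 - 4 \left(-200\right)^{2}\right)}{-24251 + 26573} = \frac{8537 + \left(-436 + 4 \cdot 40000\right)}{2322} = \left(8537 + \left(-436 + 160000\right)\right) \frac{1}{2322} = \left(8537 + 159564\right) \frac{1}{2322} = 168101 \cdot \frac{1}{2322} = \frac{168101}{2322}$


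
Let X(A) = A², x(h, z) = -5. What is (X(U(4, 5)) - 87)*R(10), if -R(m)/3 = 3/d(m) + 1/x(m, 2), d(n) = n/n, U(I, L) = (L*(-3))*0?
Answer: 3654/5 ≈ 730.80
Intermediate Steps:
U(I, L) = 0 (U(I, L) = -3*L*0 = 0)
d(n) = 1
R(m) = -42/5 (R(m) = -3*(3/1 + 1/(-5)) = -3*(3*1 + 1*(-⅕)) = -3*(3 - ⅕) = -3*14/5 = -42/5)
(X(U(4, 5)) - 87)*R(10) = (0² - 87)*(-42/5) = (0 - 87)*(-42/5) = -87*(-42/5) = 3654/5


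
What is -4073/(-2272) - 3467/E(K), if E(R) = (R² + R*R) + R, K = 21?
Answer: -4199105/2051616 ≈ -2.0467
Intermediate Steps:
E(R) = R + 2*R² (E(R) = (R² + R²) + R = 2*R² + R = R + 2*R²)
-4073/(-2272) - 3467/E(K) = -4073/(-2272) - 3467*1/(21*(1 + 2*21)) = -4073*(-1/2272) - 3467*1/(21*(1 + 42)) = 4073/2272 - 3467/(21*43) = 4073/2272 - 3467/903 = -4199105/2051616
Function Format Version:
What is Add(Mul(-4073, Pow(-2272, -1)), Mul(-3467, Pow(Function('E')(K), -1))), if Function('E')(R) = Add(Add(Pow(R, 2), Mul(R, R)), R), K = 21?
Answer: Rational(-4199105, 2051616) ≈ -2.0467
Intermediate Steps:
Function('E')(R) = Add(R, Mul(2, Pow(R, 2))) (Function('E')(R) = Add(Add(Pow(R, 2), Pow(R, 2)), R) = Add(Mul(2, Pow(R, 2)), R) = Add(R, Mul(2, Pow(R, 2))))
Add(Mul(-4073, Pow(-2272, -1)), Mul(-3467, Pow(Function('E')(K), -1))) = Add(Mul(-4073, Pow(-2272, -1)), Mul(-3467, Pow(Mul(21, Add(1, Mul(2, 21))), -1))) = Add(Mul(-4073, Rational(-1, 2272)), Mul(-3467, Pow(Mul(21, Add(1, 42)), -1))) = Add(Rational(4073, 2272), Mul(-3467, Pow(Mul(21, 43), -1))) = Add(Rational(4073, 2272), Mul(-3467, Pow(903, -1))) = Add(Rational(4073, 2272), Mul(-3467, Rational(1, 903))) = Add(Rational(4073, 2272), Rational(-3467, 903)) = Rational(-4199105, 2051616)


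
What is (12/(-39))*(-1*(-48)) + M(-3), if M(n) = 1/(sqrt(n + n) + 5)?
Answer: (-192*sqrt(6) + 947*I)/(13*(sqrt(6) - 5*I)) ≈ -14.608 - 0.079016*I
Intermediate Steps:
M(n) = 1/(5 + sqrt(2)*sqrt(n)) (M(n) = 1/(sqrt(2*n) + 5) = 1/(sqrt(2)*sqrt(n) + 5) = 1/(5 + sqrt(2)*sqrt(n)))
(12/(-39))*(-1*(-48)) + M(-3) = (12/(-39))*(-1*(-48)) + 1/(5 + sqrt(2)*sqrt(-3)) = (12*(-1/39))*48 + 1/(5 + sqrt(2)*(I*sqrt(3))) = -4/13*48 + 1/(5 + I*sqrt(6)) = -192/13 + 1/(5 + I*sqrt(6))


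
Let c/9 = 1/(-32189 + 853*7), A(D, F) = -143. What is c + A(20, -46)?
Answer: -3749183/26218 ≈ -143.00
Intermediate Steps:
c = -9/26218 (c = 9/(-32189 + 853*7) = 9/(-32189 + 5971) = 9/(-26218) = 9*(-1/26218) = -9/26218 ≈ -0.00034328)
c + A(20, -46) = -9/26218 - 143 = -3749183/26218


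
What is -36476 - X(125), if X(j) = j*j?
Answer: -52101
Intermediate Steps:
X(j) = j**2
-36476 - X(125) = -36476 - 1*125**2 = -36476 - 1*15625 = -36476 - 15625 = -52101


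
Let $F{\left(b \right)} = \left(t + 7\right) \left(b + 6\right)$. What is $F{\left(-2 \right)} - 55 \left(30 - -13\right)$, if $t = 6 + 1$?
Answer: $-2309$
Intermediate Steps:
$t = 7$
$F{\left(b \right)} = 84 + 14 b$ ($F{\left(b \right)} = \left(7 + 7\right) \left(b + 6\right) = 14 \left(6 + b\right) = 84 + 14 b$)
$F{\left(-2 \right)} - 55 \left(30 - -13\right) = \left(84 + 14 \left(-2\right)\right) - 55 \left(30 - -13\right) = \left(84 - 28\right) - 55 \left(30 + 13\right) = 56 - 2365 = -2309$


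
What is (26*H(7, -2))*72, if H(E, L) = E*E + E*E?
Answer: 183456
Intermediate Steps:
H(E, L) = 2*E² (H(E, L) = E² + E² = 2*E²)
(26*H(7, -2))*72 = (26*(2*7²))*72 = (26*(2*49))*72 = (26*98)*72 = 2548*72 = 183456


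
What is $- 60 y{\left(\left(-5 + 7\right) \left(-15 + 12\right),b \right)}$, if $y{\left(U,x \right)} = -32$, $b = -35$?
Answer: $1920$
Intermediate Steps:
$- 60 y{\left(\left(-5 + 7\right) \left(-15 + 12\right),b \right)} = \left(-60\right) \left(-32\right) = 1920$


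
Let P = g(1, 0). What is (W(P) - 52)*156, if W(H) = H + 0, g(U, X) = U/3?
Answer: -8060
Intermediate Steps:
g(U, X) = U/3 (g(U, X) = U*(⅓) = U/3)
P = ⅓ (P = (⅓)*1 = ⅓ ≈ 0.33333)
W(H) = H
(W(P) - 52)*156 = (⅓ - 52)*156 = -155/3*156 = -8060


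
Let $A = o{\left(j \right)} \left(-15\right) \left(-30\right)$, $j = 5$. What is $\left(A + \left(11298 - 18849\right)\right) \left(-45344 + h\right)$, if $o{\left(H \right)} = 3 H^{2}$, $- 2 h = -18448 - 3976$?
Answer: $-894224268$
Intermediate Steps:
$h = 11212$ ($h = - \frac{-18448 - 3976}{2} = \left(- \frac{1}{2}\right) \left(-22424\right) = 11212$)
$A = 33750$ ($A = 3 \cdot 5^{2} \left(-15\right) \left(-30\right) = 3 \cdot 25 \left(-15\right) \left(-30\right) = 75 \left(-15\right) \left(-30\right) = \left(-1125\right) \left(-30\right) = 33750$)
$\left(A + \left(11298 - 18849\right)\right) \left(-45344 + h\right) = \left(33750 + \left(11298 - 18849\right)\right) \left(-45344 + 11212\right) = \left(33750 + \left(11298 - 18849\right)\right) \left(-34132\right) = \left(33750 - 7551\right) \left(-34132\right) = 26199 \left(-34132\right) = -894224268$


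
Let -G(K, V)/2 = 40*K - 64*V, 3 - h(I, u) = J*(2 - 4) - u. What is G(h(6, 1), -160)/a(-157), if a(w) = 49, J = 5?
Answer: -21600/49 ≈ -440.82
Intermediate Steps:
h(I, u) = 13 + u (h(I, u) = 3 - (5*(2 - 4) - u) = 3 - (5*(-2) - u) = 3 - (-10 - u) = 3 + (10 + u) = 13 + u)
G(K, V) = -80*K + 128*V (G(K, V) = -2*(40*K - 64*V) = -2*(-64*V + 40*K) = -80*K + 128*V)
G(h(6, 1), -160)/a(-157) = (-80*(13 + 1) + 128*(-160))/49 = (-80*14 - 20480)*(1/49) = (-1120 - 20480)*(1/49) = -21600*1/49 = -21600/49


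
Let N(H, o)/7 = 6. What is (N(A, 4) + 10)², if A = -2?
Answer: 2704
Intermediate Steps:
N(H, o) = 42 (N(H, o) = 7*6 = 42)
(N(A, 4) + 10)² = (42 + 10)² = 52² = 2704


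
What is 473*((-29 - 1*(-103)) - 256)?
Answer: -86086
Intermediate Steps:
473*((-29 - 1*(-103)) - 256) = 473*((-29 + 103) - 256) = 473*(74 - 256) = 473*(-182) = -86086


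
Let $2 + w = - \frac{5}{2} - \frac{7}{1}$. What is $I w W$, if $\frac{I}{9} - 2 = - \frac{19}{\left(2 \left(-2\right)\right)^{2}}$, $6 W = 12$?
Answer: $- \frac{2691}{16} \approx -168.19$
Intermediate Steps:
$W = 2$ ($W = \frac{1}{6} \cdot 12 = 2$)
$w = - \frac{23}{2}$ ($w = -2 - \left(7 + \frac{5}{2}\right) = -2 - \frac{19}{2} = - \frac{23}{2} \approx -11.5$)
$I = \frac{117}{16}$ ($I = 18 + 9 \left(- \frac{19}{\left(2 \left(-2\right)\right)^{2}}\right) = 18 + 9 \left(- \frac{19}{\left(-4\right)^{2}}\right) = 18 + 9 \left(- \frac{19}{16}\right) = 18 - \frac{171}{16} = \frac{117}{16} \approx 7.3125$)
$I w W = \frac{117}{16} \left(- \frac{23}{2}\right) 2 = \left(- \frac{2691}{32}\right) 2 = - \frac{2691}{16}$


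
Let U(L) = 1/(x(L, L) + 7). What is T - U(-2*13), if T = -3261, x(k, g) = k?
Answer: -61958/19 ≈ -3260.9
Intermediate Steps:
U(L) = 1/(7 + L) (U(L) = 1/(L + 7) = 1/(7 + L))
T - U(-2*13) = -3261 - 1/(7 - 2*13) = -3261 - 1/(7 - 26) = -3261 - 1/(-19) = -3261 - 1*(-1/19) = -3261 + 1/19 = -61958/19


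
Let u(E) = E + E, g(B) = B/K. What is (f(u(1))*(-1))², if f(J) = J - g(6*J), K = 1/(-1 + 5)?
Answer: 2116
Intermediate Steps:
K = ¼ (K = 1/4 = ¼ ≈ 0.25000)
g(B) = 4*B (g(B) = B/(¼) = B*4 = 4*B)
u(E) = 2*E
f(J) = -23*J (f(J) = J - 4*6*J = J - 24*J = -23*J)
(f(u(1))*(-1))² = (-46*(-1))² = 46² = 2116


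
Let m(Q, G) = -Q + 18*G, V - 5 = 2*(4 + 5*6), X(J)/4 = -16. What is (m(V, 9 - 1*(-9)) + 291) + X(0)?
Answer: 478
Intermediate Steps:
X(J) = -64 (X(J) = 4*(-16) = -64)
V = 73 (V = 5 + 2*(4 + 5*6) = 5 + 2*(4 + 30) = 5 + 2*34 = 5 + 68 = 73)
(m(V, 9 - 1*(-9)) + 291) + X(0) = ((-1*73 + 18*(9 - 1*(-9))) + 291) - 64 = ((-73 + 18*(9 + 9)) + 291) - 64 = ((-73 + 18*18) + 291) - 64 = ((-73 + 324) + 291) - 64 = (251 + 291) - 64 = 542 - 64 = 478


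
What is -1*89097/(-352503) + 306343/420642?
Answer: 16162751867/16475285214 ≈ 0.98103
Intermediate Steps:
-1*89097/(-352503) + 306343/420642 = -89097*(-1/352503) + 306343*(1/420642) = 29699/117501 + 306343/420642 = 16162751867/16475285214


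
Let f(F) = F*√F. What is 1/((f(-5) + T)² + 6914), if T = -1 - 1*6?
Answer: -I/(-6838*I + 70*√5) ≈ 0.00014617 - 3.3458e-6*I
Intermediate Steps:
T = -7 (T = -1 - 6 = -7)
f(F) = F^(3/2)
1/((f(-5) + T)² + 6914) = 1/(((-5)^(3/2) - 7)² + 6914) = 1/((-5*I*√5 - 7)² + 6914) = 1/((-7 - 5*I*√5)² + 6914) = 1/(6914 + (-7 - 5*I*√5)²)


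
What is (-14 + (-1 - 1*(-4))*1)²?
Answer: 121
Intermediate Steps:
(-14 + (-1 - 1*(-4))*1)² = (-14 + (-1 + 4)*1)² = (-14 + 3*1)² = (-14 + 3)² = (-11)² = 121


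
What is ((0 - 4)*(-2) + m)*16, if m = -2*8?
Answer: -128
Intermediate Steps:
m = -16
((0 - 4)*(-2) + m)*16 = ((0 - 4)*(-2) - 16)*16 = (-4*(-2) - 16)*16 = (8 - 16)*16 = -8*16 = -128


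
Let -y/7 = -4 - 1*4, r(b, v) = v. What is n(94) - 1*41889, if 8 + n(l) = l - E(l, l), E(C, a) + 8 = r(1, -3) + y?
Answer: -41848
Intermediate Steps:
y = 56 (y = -7*(-4 - 1*4) = -7*(-4 - 4) = -7*(-8) = 56)
E(C, a) = 45 (E(C, a) = -8 + (-3 + 56) = -8 + 53 = 45)
n(l) = -53 + l (n(l) = -8 + (l - 1*45) = -8 + (l - 45) = -8 + (-45 + l) = -53 + l)
n(94) - 1*41889 = (-53 + 94) - 1*41889 = 41 - 41889 = -41848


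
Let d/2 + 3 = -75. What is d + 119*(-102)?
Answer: -12294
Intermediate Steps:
d = -156 (d = -6 + 2*(-75) = -6 - 150 = -156)
d + 119*(-102) = -156 + 119*(-102) = -156 - 12138 = -12294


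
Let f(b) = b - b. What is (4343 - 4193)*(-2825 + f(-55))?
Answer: -423750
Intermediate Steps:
f(b) = 0
(4343 - 4193)*(-2825 + f(-55)) = (4343 - 4193)*(-2825 + 0) = 150*(-2825) = -423750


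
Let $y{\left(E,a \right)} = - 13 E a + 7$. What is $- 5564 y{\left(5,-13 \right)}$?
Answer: $-4740528$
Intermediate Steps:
$y{\left(E,a \right)} = 7 - 13 E a$ ($y{\left(E,a \right)} = - 13 E a + 7 = 7 - 13 E a$)
$- 5564 y{\left(5,-13 \right)} = - 5564 \left(7 - 65 \left(-13\right)\right) = - 5564 \left(7 + 845\right) = \left(-5564\right) 852 = -4740528$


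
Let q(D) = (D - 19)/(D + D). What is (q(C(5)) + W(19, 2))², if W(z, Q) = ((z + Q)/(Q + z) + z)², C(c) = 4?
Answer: 10144225/64 ≈ 1.5850e+5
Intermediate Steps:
W(z, Q) = (1 + z)² (W(z, Q) = ((Q + z)/(Q + z) + z)² = (1 + z)²)
q(D) = (-19 + D)/(2*D) (q(D) = (-19 + D)/((2*D)) = (-19 + D)*(1/(2*D)) = (-19 + D)/(2*D))
(q(C(5)) + W(19, 2))² = ((½)*(-19 + 4)/4 + (1 + 19² + 2*19))² = ((½)*(¼)*(-15) + (1 + 361 + 38))² = (-15/8 + 400)² = (3185/8)² = 10144225/64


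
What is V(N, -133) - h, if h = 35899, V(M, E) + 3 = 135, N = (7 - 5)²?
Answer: -35767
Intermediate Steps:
N = 4 (N = 2² = 4)
V(M, E) = 132 (V(M, E) = -3 + 135 = 132)
V(N, -133) - h = 132 - 1*35899 = 132 - 35899 = -35767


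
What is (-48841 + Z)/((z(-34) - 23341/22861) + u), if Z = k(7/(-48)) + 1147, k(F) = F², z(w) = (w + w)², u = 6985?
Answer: -2512125038147/611412498432 ≈ -4.1087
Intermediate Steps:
z(w) = 4*w² (z(w) = (2*w)² = 4*w²)
Z = 2642737/2304 (Z = (7/(-48))² + 1147 = (7*(-1/48))² + 1147 = (-7/48)² + 1147 = 49/2304 + 1147 = 2642737/2304 ≈ 1147.0)
(-48841 + Z)/((z(-34) - 23341/22861) + u) = (-48841 + 2642737/2304)/((4*(-34)² - 23341/22861) + 6985) = -109886927/(2304*((4*1156 - 23341/22861) + 6985)) = -109886927/(2304*((4624 - 1*23341/22861) + 6985)) = -109886927/(2304*((4624 - 23341/22861) + 6985)) = -109886927/(2304*(105685923/22861 + 6985)) = -109886927/(2304*265370008/22861) = -109886927/2304*22861/265370008 = -2512125038147/611412498432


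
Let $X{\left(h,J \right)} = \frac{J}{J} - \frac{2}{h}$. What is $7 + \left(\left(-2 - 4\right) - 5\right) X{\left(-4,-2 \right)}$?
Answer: $- \frac{19}{2} \approx -9.5$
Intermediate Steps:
$X{\left(h,J \right)} = 1 - \frac{2}{h}$
$7 + \left(\left(-2 - 4\right) - 5\right) X{\left(-4,-2 \right)} = 7 + \left(\left(-2 - 4\right) - 5\right) \frac{-2 - 4}{-4} = 7 + \left(\left(-2 - 4\right) - 5\right) \left(\left(- \frac{1}{4}\right) \left(-6\right)\right) = 7 + \left(-6 - 5\right) \frac{3}{2} = 7 - \frac{33}{2} = - \frac{19}{2}$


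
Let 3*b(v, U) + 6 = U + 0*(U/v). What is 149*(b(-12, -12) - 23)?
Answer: -4321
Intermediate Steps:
b(v, U) = -2 + U/3 (b(v, U) = -2 + (U + 0*(U/v))/3 = -2 + (U + 0)/3 = -2 + U/3)
149*(b(-12, -12) - 23) = 149*((-2 + (1/3)*(-12)) - 23) = 149*((-2 - 4) - 23) = 149*(-6 - 23) = 149*(-29) = -4321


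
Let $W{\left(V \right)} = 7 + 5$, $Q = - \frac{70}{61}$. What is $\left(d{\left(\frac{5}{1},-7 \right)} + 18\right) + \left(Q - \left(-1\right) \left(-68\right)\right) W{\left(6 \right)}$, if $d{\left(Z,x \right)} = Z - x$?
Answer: $- \frac{48786}{61} \approx -799.77$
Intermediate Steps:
$Q = - \frac{70}{61}$ ($Q = \left(-70\right) \frac{1}{61} = - \frac{70}{61} \approx -1.1475$)
$W{\left(V \right)} = 12$
$\left(d{\left(\frac{5}{1},-7 \right)} + 18\right) + \left(Q - \left(-1\right) \left(-68\right)\right) W{\left(6 \right)} = \left(\left(\frac{5}{1} - -7\right) + 18\right) + \left(- \frac{70}{61} - \left(-1\right) \left(-68\right)\right) 12 = \left(\left(5 \cdot 1 + 7\right) + 18\right) + \left(- \frac{70}{61} - 68\right) 12 = \left(\left(5 + 7\right) + 18\right) + \left(- \frac{70}{61} - 68\right) 12 = \left(12 + 18\right) - \frac{50616}{61} = 30 - \frac{50616}{61} = - \frac{48786}{61}$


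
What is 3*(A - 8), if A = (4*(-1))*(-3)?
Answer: 12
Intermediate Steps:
A = 12 (A = -4*(-3) = 12)
3*(A - 8) = 3*(12 - 8) = 3*4 = 12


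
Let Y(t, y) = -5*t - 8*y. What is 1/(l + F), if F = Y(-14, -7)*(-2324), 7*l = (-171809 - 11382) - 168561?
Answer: -7/2401520 ≈ -2.9148e-6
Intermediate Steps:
Y(t, y) = -8*y - 5*t
l = -351752/7 (l = ((-171809 - 11382) - 168561)/7 = (-183191 - 168561)/7 = (⅐)*(-351752) = -351752/7 ≈ -50250.)
F = -292824 (F = (-8*(-7) - 5*(-14))*(-2324) = (56 + 70)*(-2324) = 126*(-2324) = -292824)
1/(l + F) = 1/(-351752/7 - 292824) = 1/(-2401520/7) = -7/2401520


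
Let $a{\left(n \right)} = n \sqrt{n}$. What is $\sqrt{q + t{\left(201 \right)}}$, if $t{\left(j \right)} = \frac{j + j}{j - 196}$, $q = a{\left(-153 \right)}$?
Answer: $\frac{\sqrt{2010 - 11475 i \sqrt{17}}}{5} \approx 31.421 - 30.115 i$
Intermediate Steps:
$a{\left(n \right)} = n^{\frac{3}{2}}$
$q = - 459 i \sqrt{17}$ ($q = \left(-153\right)^{\frac{3}{2}} = - 459 i \sqrt{17} \approx - 1892.5 i$)
$t{\left(j \right)} = \frac{2 j}{-196 + j}$
$\sqrt{q + t{\left(201 \right)}} = \sqrt{- 459 i \sqrt{17} + 2 \cdot 201 \frac{1}{-196 + 201}} = \sqrt{- 459 i \sqrt{17} + 2 \cdot 201 \cdot \frac{1}{5}} = \sqrt{- 459 i \sqrt{17} + \frac{402}{5}} = \sqrt{\frac{402}{5} - 459 i \sqrt{17}}$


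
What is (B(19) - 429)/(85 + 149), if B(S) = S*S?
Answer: -34/117 ≈ -0.29060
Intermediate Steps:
B(S) = S²
(B(19) - 429)/(85 + 149) = (19² - 429)/(85 + 149) = (361 - 429)/234 = -68*1/234 = -34/117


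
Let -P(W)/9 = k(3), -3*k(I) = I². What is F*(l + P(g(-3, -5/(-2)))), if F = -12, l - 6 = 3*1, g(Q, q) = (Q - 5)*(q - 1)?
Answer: -432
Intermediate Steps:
g(Q, q) = (-1 + q)*(-5 + Q) (g(Q, q) = (-5 + Q)*(-1 + q) = (-1 + q)*(-5 + Q))
l = 9 (l = 6 + 3*1 = 6 + 3 = 9)
k(I) = -I²/3
P(W) = 27 (P(W) = -(-3)*3² = -(-3)*9 = -9*(-3) = 27)
F*(l + P(g(-3, -5/(-2)))) = -12*(9 + 27) = -12*36 = -432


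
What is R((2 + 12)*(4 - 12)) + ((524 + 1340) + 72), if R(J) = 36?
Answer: 1972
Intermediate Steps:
R((2 + 12)*(4 - 12)) + ((524 + 1340) + 72) = 36 + ((524 + 1340) + 72) = 36 + (1864 + 72) = 36 + 1936 = 1972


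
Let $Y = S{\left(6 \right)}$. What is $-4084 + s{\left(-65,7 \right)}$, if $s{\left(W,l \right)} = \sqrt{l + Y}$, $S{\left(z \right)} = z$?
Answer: $-4084 + \sqrt{13} \approx -4080.4$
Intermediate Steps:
$Y = 6$
$s{\left(W,l \right)} = \sqrt{6 + l}$ ($s{\left(W,l \right)} = \sqrt{l + 6} = \sqrt{6 + l}$)
$-4084 + s{\left(-65,7 \right)} = -4084 + \sqrt{6 + 7} = -4084 + \sqrt{13}$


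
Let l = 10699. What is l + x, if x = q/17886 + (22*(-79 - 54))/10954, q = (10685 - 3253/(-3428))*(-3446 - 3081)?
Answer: 2283253246450573/335812440216 ≈ 6799.2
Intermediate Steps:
q = -239093363191/3428 (q = (10685 - 3253*(-1/3428))*(-6527) = (10685 + 3253/3428)*(-6527) = (36631433/3428)*(-6527) = -239093363191/3428 ≈ -6.9747e+7)
x = -1309604051420411/335812440216 (x = -239093363191/3428/17886 + (22*(-79 - 54))/10954 = -239093363191/3428*1/17886 + (22*(-133))*(1/10954) = -239093363191/61313208 - 2926*1/10954 = -239093363191/61313208 - 1463/5477 = -1309604051420411/335812440216 ≈ -3899.8)
l + x = 10699 - 1309604051420411/335812440216 = 2283253246450573/335812440216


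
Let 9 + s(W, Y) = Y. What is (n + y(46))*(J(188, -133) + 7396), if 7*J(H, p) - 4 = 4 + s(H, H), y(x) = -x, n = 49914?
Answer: 370155916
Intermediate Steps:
s(W, Y) = -9 + Y
J(H, p) = -⅐ + H/7 (J(H, p) = 4/7 + (4 + (-9 + H))/7 = 4/7 + (-5 + H)/7 = 4/7 + (-5/7 + H/7) = -⅐ + H/7)
(n + y(46))*(J(188, -133) + 7396) = (49914 - 1*46)*((-⅐ + (⅐)*188) + 7396) = (49914 - 46)*((-⅐ + 188/7) + 7396) = 49868*(187/7 + 7396) = 49868*(51959/7) = 370155916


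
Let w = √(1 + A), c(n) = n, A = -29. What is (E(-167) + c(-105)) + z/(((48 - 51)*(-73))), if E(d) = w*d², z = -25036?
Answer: -48031/219 + 55778*I*√7 ≈ -219.32 + 1.4757e+5*I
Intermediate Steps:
w = 2*I*√7 (w = √(1 - 29) = √(-28) = 2*I*√7 ≈ 5.2915*I)
E(d) = 2*I*√7*d² (E(d) = (2*I*√7)*d² = 2*I*√7*d²)
(E(-167) + c(-105)) + z/(((48 - 51)*(-73))) = (2*I*√7*(-167)² - 105) - 25036*(-1/(73*(48 - 51))) = (2*I*√7*27889 - 105) - 25036/((-3*(-73))) = (55778*I*√7 - 105) - 25036/219 = (-105 + 55778*I*√7) - 25036*1/219 = (-105 + 55778*I*√7) - 25036/219 = -48031/219 + 55778*I*√7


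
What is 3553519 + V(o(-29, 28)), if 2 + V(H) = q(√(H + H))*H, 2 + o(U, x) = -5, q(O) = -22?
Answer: 3553671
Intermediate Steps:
o(U, x) = -7 (o(U, x) = -2 - 5 = -7)
V(H) = -2 - 22*H
3553519 + V(o(-29, 28)) = 3553519 + (-2 - 22*(-7)) = 3553519 + (-2 + 154) = 3553519 + 152 = 3553671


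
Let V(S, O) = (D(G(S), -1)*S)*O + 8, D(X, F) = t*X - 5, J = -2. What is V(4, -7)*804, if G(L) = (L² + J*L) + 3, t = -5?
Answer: 1357152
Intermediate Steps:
G(L) = 3 + L² - 2*L (G(L) = (L² - 2*L) + 3 = 3 + L² - 2*L)
D(X, F) = -5 - 5*X (D(X, F) = -5*X - 5 = -5 - 5*X)
V(S, O) = 8 + O*S*(-20 - 5*S² + 10*S) (V(S, O) = ((-5 - 5*(3 + S² - 2*S))*S)*O + 8 = ((-5 + (-15 - 5*S² + 10*S))*S)*O + 8 = ((-20 - 5*S² + 10*S)*S)*O + 8 = (S*(-20 - 5*S² + 10*S))*O + 8 = O*S*(-20 - 5*S² + 10*S) + 8 = 8 + O*S*(-20 - 5*S² + 10*S))
V(4, -7)*804 = (8 + 5*(-7)*4*(-4 - 1*4² + 2*4))*804 = (8 + 5*(-7)*4*(-4 - 1*16 + 8))*804 = (8 + 5*(-7)*4*(-4 - 16 + 8))*804 = (8 + 5*(-7)*4*(-12))*804 = (8 + 1680)*804 = 1688*804 = 1357152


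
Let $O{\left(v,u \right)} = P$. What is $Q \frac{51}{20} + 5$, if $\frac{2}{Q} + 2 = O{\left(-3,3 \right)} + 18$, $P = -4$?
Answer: $\frac{217}{40} \approx 5.425$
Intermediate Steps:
$O{\left(v,u \right)} = -4$
$Q = \frac{1}{6}$ ($Q = \frac{2}{-2 + \left(-4 + 18\right)} = \frac{2}{-2 + 14} = \frac{2}{12} = 2 \cdot \frac{1}{12} = \frac{1}{6} \approx 0.16667$)
$Q \frac{51}{20} + 5 = \frac{51 \cdot \frac{1}{20}}{6} + 5 = \frac{1}{6} \cdot \frac{51}{20} + 5 = \frac{17}{40} + 5 = \frac{217}{40}$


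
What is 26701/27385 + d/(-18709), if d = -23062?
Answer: 1131101879/512345965 ≈ 2.2077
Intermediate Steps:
26701/27385 + d/(-18709) = 26701/27385 - 23062/(-18709) = 26701*(1/27385) - 23062*(-1/18709) = 26701/27385 + 23062/18709 = 1131101879/512345965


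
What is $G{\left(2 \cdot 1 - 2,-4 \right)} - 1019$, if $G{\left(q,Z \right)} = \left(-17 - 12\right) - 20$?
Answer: $-1068$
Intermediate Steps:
$G{\left(q,Z \right)} = -49$ ($G{\left(q,Z \right)} = -29 - 20 = -49$)
$G{\left(2 \cdot 1 - 2,-4 \right)} - 1019 = -49 - 1019 = -1068$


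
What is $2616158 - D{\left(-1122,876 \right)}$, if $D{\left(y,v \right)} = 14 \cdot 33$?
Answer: $2615696$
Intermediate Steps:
$D{\left(y,v \right)} = 462$
$2616158 - D{\left(-1122,876 \right)} = 2616158 - 462 = 2615696$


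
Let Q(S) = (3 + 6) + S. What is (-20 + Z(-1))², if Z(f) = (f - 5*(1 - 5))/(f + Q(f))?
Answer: 14641/49 ≈ 298.80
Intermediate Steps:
Q(S) = 9 + S
Z(f) = (20 + f)/(9 + 2*f) (Z(f) = (f - 5*(1 - 5))/(f + (9 + f)) = (f - 5*(-4))/(9 + 2*f) = (f + 20)/(9 + 2*f) = (20 + f)/(9 + 2*f))
(-20 + Z(-1))² = (-20 + (20 - 1)/(9 + 2*(-1)))² = (-20 + 19/(9 - 2))² = (-20 + 19/7)² = (-121/7)² = 14641/49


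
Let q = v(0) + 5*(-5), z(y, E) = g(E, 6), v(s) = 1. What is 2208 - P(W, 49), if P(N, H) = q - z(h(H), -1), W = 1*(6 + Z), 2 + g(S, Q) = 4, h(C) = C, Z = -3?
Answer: 2234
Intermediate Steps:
g(S, Q) = 2 (g(S, Q) = -2 + 4 = 2)
z(y, E) = 2
q = -24 (q = 1 + 5*(-5) = 1 - 25 = -24)
W = 3 (W = 1*(6 - 3) = 1*3 = 3)
P(N, H) = -26 (P(N, H) = -24 - 1*2 = -24 - 2 = -26)
2208 - P(W, 49) = 2208 - 1*(-26) = 2208 + 26 = 2234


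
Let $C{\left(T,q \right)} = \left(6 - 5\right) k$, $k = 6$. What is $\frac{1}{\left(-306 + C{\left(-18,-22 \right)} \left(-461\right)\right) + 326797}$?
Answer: $\frac{1}{323725} \approx 3.089 \cdot 10^{-6}$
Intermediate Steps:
$C{\left(T,q \right)} = 6$ ($C{\left(T,q \right)} = \left(6 - 5\right) 6 = 1 \cdot 6 = 6$)
$\frac{1}{\left(-306 + C{\left(-18,-22 \right)} \left(-461\right)\right) + 326797} = \frac{1}{\left(-306 + 6 \left(-461\right)\right) + 326797} = \frac{1}{\left(-306 - 2766\right) + 326797} = \frac{1}{-3072 + 326797} = \frac{1}{323725}$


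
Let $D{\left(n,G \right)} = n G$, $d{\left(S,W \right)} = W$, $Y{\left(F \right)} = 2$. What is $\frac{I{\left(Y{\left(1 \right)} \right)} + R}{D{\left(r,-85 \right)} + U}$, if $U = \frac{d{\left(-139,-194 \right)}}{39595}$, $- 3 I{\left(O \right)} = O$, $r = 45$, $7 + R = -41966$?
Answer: $\frac{4985841995}{454353207} \approx 10.973$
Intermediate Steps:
$R = -41973$ ($R = -7 - 41966 = -41973$)
$I{\left(O \right)} = - \frac{O}{3}$
$D{\left(n,G \right)} = G n$
$U = - \frac{194}{39595} \approx -0.0048996$
$\frac{I{\left(Y{\left(1 \right)} \right)} + R}{D{\left(r,-85 \right)} + U} = \frac{\left(- \frac{1}{3}\right) 2 - 41973}{\left(-85\right) 45 - \frac{194}{39595}} = \frac{- \frac{2}{3} - 41973}{-3825 - \frac{194}{39595}} = - \frac{125921}{3 \left(- \frac{151451069}{39595}\right)} = \left(- \frac{125921}{3}\right) \left(- \frac{39595}{151451069}\right) = \frac{4985841995}{454353207}$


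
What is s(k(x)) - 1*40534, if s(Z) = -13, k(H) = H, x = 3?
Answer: -40547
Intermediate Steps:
s(k(x)) - 1*40534 = -13 - 1*40534 = -13 - 40534 = -40547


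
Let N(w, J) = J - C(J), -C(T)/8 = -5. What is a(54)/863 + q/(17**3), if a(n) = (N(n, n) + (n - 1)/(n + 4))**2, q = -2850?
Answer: -4597896775/14263087516 ≈ -0.32236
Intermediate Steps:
C(T) = 40 (C(T) = -8*(-5) = 40)
N(w, J) = -40 + J (N(w, J) = J - 1*40 = J - 40 = -40 + J)
a(n) = (-40 + n + (-1 + n)/(4 + n))**2 (a(n) = ((-40 + n) + (n - 1)/(n + 4))**2 = ((-40 + n) + (-1 + n)/(4 + n))**2 = (-40 + n + (-1 + n)/(4 + n))**2)
a(54)/863 + q/(17**3) = ((-161 + 54**2 - 35*54)**2/(4 + 54)**2)/863 - 2850/(17**3) = ((-161 + 2916 - 1890)**2/58**2)*(1/863) - 2850/4913 = ((1/3364)*865**2)*(1/863) - 2850*1/4913 = ((1/3364)*748225)*(1/863) - 2850/4913 = (748225/3364)*(1/863) - 2850/4913 = 748225/2903132 - 2850/4913 = -4597896775/14263087516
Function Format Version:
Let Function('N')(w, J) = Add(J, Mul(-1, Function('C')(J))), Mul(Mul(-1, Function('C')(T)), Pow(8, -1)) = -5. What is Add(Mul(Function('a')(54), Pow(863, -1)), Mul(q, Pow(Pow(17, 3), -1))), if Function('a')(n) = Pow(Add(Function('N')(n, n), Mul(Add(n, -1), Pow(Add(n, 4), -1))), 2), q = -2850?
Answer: Rational(-4597896775, 14263087516) ≈ -0.32236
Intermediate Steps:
Function('C')(T) = 40 (Function('C')(T) = Mul(-8, -5) = 40)
Function('N')(w, J) = Add(-40, J) (Function('N')(w, J) = Add(J, Mul(-1, 40)) = Add(J, -40) = Add(-40, J))
Function('a')(n) = Pow(Add(-40, n, Mul(Pow(Add(4, n), -1), Add(-1, n))), 2) (Function('a')(n) = Pow(Add(Add(-40, n), Mul(Add(n, -1), Pow(Add(n, 4), -1))), 2) = Pow(Add(Add(-40, n), Mul(Add(-1, n), Pow(Add(4, n), -1))), 2) = Pow(Add(Add(-40, n), Mul(Pow(Add(4, n), -1), Add(-1, n))), 2) = Pow(Add(-40, n, Mul(Pow(Add(4, n), -1), Add(-1, n))), 2))
Add(Mul(Function('a')(54), Pow(863, -1)), Mul(q, Pow(Pow(17, 3), -1))) = Add(Mul(Mul(Pow(Add(4, 54), -2), Pow(Add(-161, Pow(54, 2), Mul(-35, 54)), 2)), Pow(863, -1)), Mul(-2850, Pow(Pow(17, 3), -1))) = Add(Mul(Mul(Pow(58, -2), Pow(Add(-161, 2916, -1890), 2)), Rational(1, 863)), Mul(-2850, Pow(4913, -1))) = Add(Mul(Mul(Rational(1, 3364), Pow(865, 2)), Rational(1, 863)), Mul(-2850, Rational(1, 4913))) = Add(Mul(Mul(Rational(1, 3364), 748225), Rational(1, 863)), Rational(-2850, 4913)) = Add(Mul(Rational(748225, 3364), Rational(1, 863)), Rational(-2850, 4913)) = Add(Rational(748225, 2903132), Rational(-2850, 4913)) = Rational(-4597896775, 14263087516)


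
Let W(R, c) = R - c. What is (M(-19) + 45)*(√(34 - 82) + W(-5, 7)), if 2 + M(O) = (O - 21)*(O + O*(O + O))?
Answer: 336924 - 112308*I*√3 ≈ 3.3692e+5 - 1.9452e+5*I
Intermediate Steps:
M(O) = -2 + (-21 + O)*(O + 2*O²) (M(O) = -2 + (O - 21)*(O + O*(O + O)) = -2 + (-21 + O)*(O + O*(2*O)) = -2 + (-21 + O)*(O + 2*O²))
(M(-19) + 45)*(√(34 - 82) + W(-5, 7)) = ((-2 - 41*(-19)² - 21*(-19) + 2*(-19)³) + 45)*(√(34 - 82) + (-5 - 1*7)) = ((-2 - 41*361 + 399 + 2*(-6859)) + 45)*(√(-48) + (-5 - 7)) = ((-2 - 14801 + 399 - 13718) + 45)*(4*I*√3 - 12) = (-28122 + 45)*(-12 + 4*I*√3) = -28077*(-12 + 4*I*√3) = 336924 - 112308*I*√3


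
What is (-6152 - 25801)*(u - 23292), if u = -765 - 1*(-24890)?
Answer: -26616849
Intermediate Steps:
u = 24125 (u = -765 + 24890 = 24125)
(-6152 - 25801)*(u - 23292) = (-6152 - 25801)*(24125 - 23292) = -31953*833 = -26616849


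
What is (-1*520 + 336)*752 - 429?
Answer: -138797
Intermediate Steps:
(-1*520 + 336)*752 - 429 = (-520 + 336)*752 - 429 = -184*752 - 429 = -138368 - 429 = -138797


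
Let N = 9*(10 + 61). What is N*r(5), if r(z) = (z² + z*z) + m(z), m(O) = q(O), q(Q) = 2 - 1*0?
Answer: 33228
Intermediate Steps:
q(Q) = 2 (q(Q) = 2 + 0 = 2)
m(O) = 2
N = 639 (N = 9*71 = 639)
r(z) = 2 + 2*z² (r(z) = (z² + z*z) + 2 = (z² + z²) + 2 = 2*z² + 2 = 2 + 2*z²)
N*r(5) = 639*(2 + 2*5²) = 639*(2 + 2*25) = 639*(2 + 50) = 639*52 = 33228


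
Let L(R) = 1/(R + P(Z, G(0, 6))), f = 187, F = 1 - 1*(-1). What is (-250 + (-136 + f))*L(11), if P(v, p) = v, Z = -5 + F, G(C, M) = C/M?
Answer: -199/8 ≈ -24.875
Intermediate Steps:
F = 2 (F = 1 + 1 = 2)
Z = -3 (Z = -5 + 2 = -3)
L(R) = 1/(-3 + R) (L(R) = 1/(R - 3) = 1/(-3 + R))
(-250 + (-136 + f))*L(11) = (-250 + (-136 + 187))/(-3 + 11) = (-250 + 51)/8 = -199*⅛ = -199/8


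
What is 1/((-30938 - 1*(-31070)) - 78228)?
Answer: -1/78096 ≈ -1.2805e-5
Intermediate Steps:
1/((-30938 - 1*(-31070)) - 78228) = 1/((-30938 + 31070) - 78228) = 1/(132 - 78228) = 1/(-78096) = -1/78096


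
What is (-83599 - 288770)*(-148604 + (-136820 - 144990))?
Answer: 160272830766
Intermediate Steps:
(-83599 - 288770)*(-148604 + (-136820 - 144990)) = -372369*(-148604 - 281810) = -372369*(-430414) = 160272830766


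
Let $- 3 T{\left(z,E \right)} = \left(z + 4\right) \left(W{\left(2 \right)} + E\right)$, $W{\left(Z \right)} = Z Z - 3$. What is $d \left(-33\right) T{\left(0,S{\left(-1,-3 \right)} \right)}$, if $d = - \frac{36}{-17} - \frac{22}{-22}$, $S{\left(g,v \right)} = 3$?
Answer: $\frac{9328}{17} \approx 548.71$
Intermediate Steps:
$W{\left(Z \right)} = -3 + Z^{2}$ ($W{\left(Z \right)} = Z^{2} - 3 = -3 + Z^{2}$)
$d = \frac{53}{17}$ ($d = \left(-36\right) \left(- \frac{1}{17}\right) - -1 = \frac{36}{17} + 1 = \frac{53}{17} \approx 3.1176$)
$T{\left(z,E \right)} = - \frac{\left(1 + E\right) \left(4 + z\right)}{3}$ ($T{\left(z,E \right)} = - \frac{\left(z + 4\right) \left(\left(-3 + 2^{2}\right) + E\right)}{3} = - \frac{\left(4 + z\right) \left(\left(-3 + 4\right) + E\right)}{3} = - \frac{\left(4 + z\right) \left(1 + E\right)}{3} = - \frac{\left(1 + E\right) \left(4 + z\right)}{3}$)
$d \left(-33\right) T{\left(0,S{\left(-1,-3 \right)} \right)} = \frac{53}{17} \left(-33\right) \left(- \frac{4}{3} - 4 - 0 - 1 \cdot 0\right) = - \frac{1749 \left(- \frac{4}{3} - 4 + 0 + 0\right)}{17} = \left(- \frac{1749}{17}\right) \left(- \frac{16}{3}\right) = \frac{9328}{17}$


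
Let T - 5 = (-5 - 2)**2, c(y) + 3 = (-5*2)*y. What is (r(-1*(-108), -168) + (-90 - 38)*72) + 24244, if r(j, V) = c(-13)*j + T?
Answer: 28798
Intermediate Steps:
c(y) = -3 - 10*y (c(y) = -3 + (-5*2)*y = -3 - 10*y)
T = 54 (T = 5 + (-5 - 2)**2 = 5 + (-7)**2 = 5 + 49 = 54)
r(j, V) = 54 + 127*j (r(j, V) = (-3 - 10*(-13))*j + 54 = (-3 + 130)*j + 54 = 127*j + 54 = 54 + 127*j)
(r(-1*(-108), -168) + (-90 - 38)*72) + 24244 = ((54 + 127*(-1*(-108))) + (-90 - 38)*72) + 24244 = ((54 + 127*108) - 128*72) + 24244 = ((54 + 13716) - 9216) + 24244 = (13770 - 9216) + 24244 = 4554 + 24244 = 28798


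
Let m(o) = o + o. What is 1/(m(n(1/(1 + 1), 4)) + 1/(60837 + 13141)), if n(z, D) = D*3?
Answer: 73978/1775473 ≈ 0.041667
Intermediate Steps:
n(z, D) = 3*D
m(o) = 2*o
1/(m(n(1/(1 + 1), 4)) + 1/(60837 + 13141)) = 1/(2*(3*4) + 1/(60837 + 13141)) = 1/(2*12 + 1/73978) = 1/(24 + 1/73978) = 1/(1775473/73978) = 73978/1775473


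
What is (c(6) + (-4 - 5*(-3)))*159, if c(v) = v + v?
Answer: 3657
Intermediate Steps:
c(v) = 2*v
(c(6) + (-4 - 5*(-3)))*159 = (2*6 + (-4 - 5*(-3)))*159 = (12 + (-4 + 15))*159 = (12 + 11)*159 = 23*159 = 3657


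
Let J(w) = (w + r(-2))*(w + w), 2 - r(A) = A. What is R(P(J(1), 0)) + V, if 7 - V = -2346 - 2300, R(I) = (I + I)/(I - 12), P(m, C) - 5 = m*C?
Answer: 32561/7 ≈ 4651.6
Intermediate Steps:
r(A) = 2 - A
J(w) = 2*w*(4 + w) (J(w) = (w + (2 - 1*(-2)))*(w + w) = (w + (2 + 2))*(2*w) = (w + 4)*(2*w) = (4 + w)*(2*w) = 2*w*(4 + w))
P(m, C) = 5 + C*m (P(m, C) = 5 + m*C = 5 + C*m)
R(I) = 2*I/(-12 + I) (R(I) = (2*I)/(-12 + I) = 2*I/(-12 + I))
V = 4653 (V = 7 - (-2346 - 2300) = 7 - 1*(-4646) = 7 + 4646 = 4653)
R(P(J(1), 0)) + V = 2*(5 + 0*(2*1*(4 + 1)))/(-12 + (5 + 0*(2*1*(4 + 1)))) + 4653 = 2*(5 + 0*(2*1*5))/(-12 + (5 + 0*(2*1*5))) + 4653 = 2*(5 + 0*10)/(-12 + (5 + 0*10)) + 4653 = 2*(5 + 0)/(-12 + (5 + 0)) + 4653 = 2*5/(-12 + 5) + 4653 = 2*5/(-7) + 4653 = 2*5*(-⅐) + 4653 = -10/7 + 4653 = 32561/7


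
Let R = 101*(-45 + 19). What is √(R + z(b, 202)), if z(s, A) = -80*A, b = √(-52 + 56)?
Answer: I*√18786 ≈ 137.06*I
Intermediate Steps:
R = -2626 (R = 101*(-26) = -2626)
b = 2 (b = √4 = 2)
√(R + z(b, 202)) = √(-2626 - 80*202) = √(-2626 - 16160) = √(-18786) = I*√18786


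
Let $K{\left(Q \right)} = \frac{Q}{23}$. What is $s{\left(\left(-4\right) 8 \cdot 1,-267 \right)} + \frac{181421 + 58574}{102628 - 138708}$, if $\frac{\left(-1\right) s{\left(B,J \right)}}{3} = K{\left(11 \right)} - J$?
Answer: $- \frac{134282473}{165968} \approx -809.09$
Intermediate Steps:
$K{\left(Q \right)} = \frac{Q}{23}$ ($K{\left(Q \right)} = Q \frac{1}{23} = \frac{Q}{23}$)
$s{\left(B,J \right)} = - \frac{33}{23} + 3 J$ ($s{\left(B,J \right)} = - 3 \left(\frac{1}{23} \cdot 11 - J\right) = - 3 \left(\frac{11}{23} - J\right) = - \frac{33}{23} + 3 J$)
$s{\left(\left(-4\right) 8 \cdot 1,-267 \right)} + \frac{181421 + 58574}{102628 - 138708} = \left(- \frac{33}{23} + 3 \left(-267\right)\right) + \frac{181421 + 58574}{102628 - 138708} = \left(- \frac{33}{23} - 801\right) + \frac{239995}{-36080} = - \frac{18456}{23} + 239995 \left(- \frac{1}{36080}\right) = - \frac{18456}{23} - \frac{47999}{7216} = - \frac{134282473}{165968}$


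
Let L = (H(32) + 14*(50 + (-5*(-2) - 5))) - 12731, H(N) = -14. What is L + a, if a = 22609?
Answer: 10634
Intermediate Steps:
L = -11975 (L = (-14 + 14*(50 + (-5*(-2) - 5))) - 12731 = (-14 + 14*(50 + (10 - 5))) - 12731 = (-14 + 14*(50 + 5)) - 12731 = (-14 + 14*55) - 12731 = (-14 + 770) - 12731 = 756 - 12731 = -11975)
L + a = -11975 + 22609 = 10634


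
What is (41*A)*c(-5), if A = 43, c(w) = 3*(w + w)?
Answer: -52890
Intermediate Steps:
c(w) = 6*w (c(w) = 3*(2*w) = 6*w)
(41*A)*c(-5) = (41*43)*(6*(-5)) = 1763*(-30) = -52890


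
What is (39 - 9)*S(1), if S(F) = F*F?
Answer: 30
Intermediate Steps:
S(F) = F²
(39 - 9)*S(1) = (39 - 9)*1² = 30*1 = 30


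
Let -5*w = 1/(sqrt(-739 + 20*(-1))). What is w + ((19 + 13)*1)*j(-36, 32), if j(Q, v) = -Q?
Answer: 1152 + I*sqrt(759)/3795 ≈ 1152.0 + 0.0072595*I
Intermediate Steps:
w = I*sqrt(759)/3795 (w = -1/(5*sqrt(-739 + 20*(-1))) = -1/(5*sqrt(-739 - 20)) = -(-I*sqrt(759)/759)/5 = -(-1)*I*sqrt(759)/3795 = I*sqrt(759)/3795 ≈ 0.0072595*I)
w + ((19 + 13)*1)*j(-36, 32) = I*sqrt(759)/3795 + ((19 + 13)*1)*(-1*(-36)) = I*sqrt(759)/3795 + (32*1)*36 = I*sqrt(759)/3795 + 32*36 = I*sqrt(759)/3795 + 1152 = 1152 + I*sqrt(759)/3795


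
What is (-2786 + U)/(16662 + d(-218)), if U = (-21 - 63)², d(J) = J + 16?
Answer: 427/1646 ≈ 0.25942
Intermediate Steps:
d(J) = 16 + J
U = 7056 (U = (-84)² = 7056)
(-2786 + U)/(16662 + d(-218)) = (-2786 + 7056)/(16662 + (16 - 218)) = 4270/(16662 - 202) = 4270/16460 = 4270*(1/16460) = 427/1646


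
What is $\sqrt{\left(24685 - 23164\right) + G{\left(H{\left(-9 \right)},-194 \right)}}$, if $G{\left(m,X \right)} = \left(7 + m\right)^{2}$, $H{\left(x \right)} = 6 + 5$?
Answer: $3 \sqrt{205} \approx 42.953$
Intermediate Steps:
$H{\left(x \right)} = 11$
$\sqrt{\left(24685 - 23164\right) + G{\left(H{\left(-9 \right)},-194 \right)}} = \sqrt{\left(24685 - 23164\right) + \left(7 + 11\right)^{2}} = \sqrt{\left(24685 - 23164\right) + 18^{2}} = \sqrt{1521 + 324} = \sqrt{1845} = 3 \sqrt{205}$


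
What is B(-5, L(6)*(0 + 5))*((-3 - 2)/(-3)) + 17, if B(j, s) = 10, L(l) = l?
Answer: 101/3 ≈ 33.667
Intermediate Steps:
B(-5, L(6)*(0 + 5))*((-3 - 2)/(-3)) + 17 = 10*((-3 - 2)/(-3)) + 17 = 10*(-⅓*(-5)) + 17 = 10*(5/3) + 17 = 50/3 + 17 = 101/3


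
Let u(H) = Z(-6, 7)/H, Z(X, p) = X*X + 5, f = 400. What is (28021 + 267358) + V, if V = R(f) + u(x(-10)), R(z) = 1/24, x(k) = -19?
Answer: 134691859/456 ≈ 2.9538e+5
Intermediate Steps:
Z(X, p) = 5 + X² (Z(X, p) = X² + 5 = 5 + X²)
R(z) = 1/24
u(H) = 41/H (u(H) = (5 + (-6)²)/H = (5 + 36)/H = 41/H)
V = -965/456 (V = 1/24 + 41/(-19) = 1/24 + 41*(-1/19) = 1/24 - 41/19 = -965/456 ≈ -2.1162)
(28021 + 267358) + V = (28021 + 267358) - 965/456 = 295379 - 965/456 = 134691859/456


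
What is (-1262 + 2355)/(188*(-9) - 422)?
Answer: -1093/2114 ≈ -0.51703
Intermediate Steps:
(-1262 + 2355)/(188*(-9) - 422) = 1093/(-1692 - 422) = 1093/(-2114) = 1093*(-1/2114) = -1093/2114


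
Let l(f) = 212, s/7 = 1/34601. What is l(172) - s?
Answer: 1047915/4943 ≈ 212.00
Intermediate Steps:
s = 1/4943 (s = 7/34601 = 7*(1/34601) = 1/4943 ≈ 0.00020231)
l(172) - s = 212 - 1*1/4943 = 212 - 1/4943 = 1047915/4943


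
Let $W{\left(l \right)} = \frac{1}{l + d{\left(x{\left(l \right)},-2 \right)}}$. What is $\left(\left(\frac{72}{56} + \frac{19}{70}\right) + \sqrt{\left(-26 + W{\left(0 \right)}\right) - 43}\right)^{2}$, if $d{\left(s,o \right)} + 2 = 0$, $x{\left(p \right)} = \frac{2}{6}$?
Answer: $- \frac{328669}{4900} + \frac{109 i \sqrt{278}}{70} \approx -67.075 + 25.963 i$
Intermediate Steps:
$x{\left(p \right)} = \frac{1}{3}$ ($x{\left(p \right)} = 2 \cdot \frac{1}{6} = \frac{1}{3}$)
$d{\left(s,o \right)} = -2$ ($d{\left(s,o \right)} = -2 + 0 = -2$)
$W{\left(l \right)} = \frac{1}{-2 + l}$ ($W{\left(l \right)} = \frac{1}{l - 2} = \frac{1}{-2 + l}$)
$\left(\left(\frac{72}{56} + \frac{19}{70}\right) + \sqrt{\left(-26 + W{\left(0 \right)}\right) - 43}\right)^{2} = \left(\left(\frac{72}{56} + \frac{19}{70}\right) + \sqrt{\left(-26 + \frac{1}{-2 + 0}\right) - 43}\right)^{2} = \left(\left(72 \cdot \frac{1}{56} + 19 \cdot \frac{1}{70}\right) + \sqrt{\left(-26 + \frac{1}{-2}\right) - 43}\right)^{2} = \left(\left(\frac{9}{7} + \frac{19}{70}\right) + \sqrt{\left(-26 - \frac{1}{2}\right) - 43}\right)^{2} = \left(\frac{109}{70} + \sqrt{- \frac{53}{2} - 43}\right)^{2} = \left(\frac{109}{70} + \sqrt{- \frac{139}{2}}\right)^{2} = \left(\frac{109}{70} + \frac{i \sqrt{278}}{2}\right)^{2}$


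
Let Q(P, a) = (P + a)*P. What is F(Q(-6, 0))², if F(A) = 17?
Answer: 289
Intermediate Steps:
Q(P, a) = P*(P + a)
F(Q(-6, 0))² = 17² = 289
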